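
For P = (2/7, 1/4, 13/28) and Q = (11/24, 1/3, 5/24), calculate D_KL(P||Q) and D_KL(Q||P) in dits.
D_KL(P||Q) = 0.0717, D_KL(Q||P) = 0.0632

KL divergence is not symmetric: D_KL(P||Q) ≠ D_KL(Q||P) in general.

D_KL(P||Q) = 0.0717 dits
D_KL(Q||P) = 0.0632 dits

No, they are not equal!

This asymmetry is why KL divergence is not a true distance metric.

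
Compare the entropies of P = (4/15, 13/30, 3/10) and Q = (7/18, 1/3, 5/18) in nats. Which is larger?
Q

Computing entropies in nats:
H(P) = 1.0760
H(Q) = 1.0893

Distribution Q has higher entropy.

Intuition: The distribution closer to uniform (more spread out) has higher entropy.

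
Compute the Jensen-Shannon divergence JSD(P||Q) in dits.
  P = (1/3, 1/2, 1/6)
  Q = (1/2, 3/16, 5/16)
0.0245 dits

Jensen-Shannon divergence is:
JSD(P||Q) = 0.5 × D_KL(P||M) + 0.5 × D_KL(Q||M)
where M = 0.5 × (P + Q) is the mixture distribution.

M = 0.5 × (1/3, 1/2, 1/6) + 0.5 × (1/2, 3/16, 5/16) = (5/12, 11/32, 0.239583)

D_KL(P||M) = 0.0228 dits
D_KL(Q||M) = 0.0263 dits

JSD(P||Q) = 0.5 × 0.0228 + 0.5 × 0.0263 = 0.0245 dits

Unlike KL divergence, JSD is symmetric and bounded: 0 ≤ JSD ≤ log(2).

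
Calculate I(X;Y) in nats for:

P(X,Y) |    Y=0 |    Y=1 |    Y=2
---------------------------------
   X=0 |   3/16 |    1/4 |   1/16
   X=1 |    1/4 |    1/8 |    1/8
0.0363 nats

Mutual information: I(X;Y) = H(X) + H(Y) - H(X,Y)

Marginals:
P(X) = (1/2, 1/2), H(X) = 0.6931 nats
P(Y) = (7/16, 3/8, 3/16), H(Y) = 1.0434 nats

Joint entropy: H(X,Y) = 1.7002 nats

I(X;Y) = 0.6931 + 1.0434 - 1.7002 = 0.0363 nats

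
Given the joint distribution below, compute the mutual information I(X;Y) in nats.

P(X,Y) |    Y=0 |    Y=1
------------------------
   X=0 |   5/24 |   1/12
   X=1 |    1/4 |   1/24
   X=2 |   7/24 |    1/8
0.0137 nats

Mutual information: I(X;Y) = H(X) + H(Y) - H(X,Y)

Marginals:
P(X) = (7/24, 7/24, 5/12), H(X) = 1.0835 nats
P(Y) = (3/4, 1/4), H(Y) = 0.5623 nats

Joint entropy: H(X,Y) = 1.6322 nats

I(X;Y) = 1.0835 + 0.5623 - 1.6322 = 0.0137 nats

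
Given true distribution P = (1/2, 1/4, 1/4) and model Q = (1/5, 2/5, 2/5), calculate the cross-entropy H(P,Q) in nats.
1.2629 nats

Cross-entropy: H(P,Q) = -Σ p(x) log q(x)

Alternatively: H(P,Q) = H(P) + D_KL(P||Q)
H(P) = 1.0397 nats
D_KL(P||Q) = 0.2231 nats

H(P,Q) = 1.0397 + 0.2231 = 1.2629 nats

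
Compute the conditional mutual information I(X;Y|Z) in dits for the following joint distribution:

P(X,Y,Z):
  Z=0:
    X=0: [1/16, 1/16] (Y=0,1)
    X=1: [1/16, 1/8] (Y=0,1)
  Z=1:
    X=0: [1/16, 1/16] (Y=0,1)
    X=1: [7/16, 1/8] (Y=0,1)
0.0098 dits

Conditional mutual information: I(X;Y|Z) = H(X|Z) + H(Y|Z) - H(X,Y|Z)

H(Z) = 0.2697
H(X,Z) = 0.5026 → H(X|Z) = 0.2329
H(Y,Z) = 0.5360 → H(Y|Z) = 0.2663
H(X,Y,Z) = 0.7591 → H(X,Y|Z) = 0.4894

I(X;Y|Z) = 0.2329 + 0.2663 - 0.4894 = 0.0098 dits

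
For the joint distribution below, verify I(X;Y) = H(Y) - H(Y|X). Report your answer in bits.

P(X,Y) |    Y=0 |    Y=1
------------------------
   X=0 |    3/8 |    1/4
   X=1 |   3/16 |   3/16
I(X;Y) = 0.0069 bits

Mutual information has multiple equivalent forms:
- I(X;Y) = H(X) - H(X|Y)
- I(X;Y) = H(Y) - H(Y|X)
- I(X;Y) = H(X) + H(Y) - H(X,Y)

Computing all quantities:
H(X) = 0.9544, H(Y) = 0.9887, H(X,Y) = 1.9363
H(X|Y) = 0.9476, H(Y|X) = 0.9818

Verification:
H(X) - H(X|Y) = 0.9544 - 0.9476 = 0.0069
H(Y) - H(Y|X) = 0.9887 - 0.9818 = 0.0069
H(X) + H(Y) - H(X,Y) = 0.9544 + 0.9887 - 1.9363 = 0.0069

All forms give I(X;Y) = 0.0069 bits. ✓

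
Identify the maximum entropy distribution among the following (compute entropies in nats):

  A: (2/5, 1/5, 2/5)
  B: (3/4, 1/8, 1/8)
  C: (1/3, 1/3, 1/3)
C

For a discrete distribution over n outcomes, entropy is maximized by the uniform distribution.

Computing entropies:
H(A) = 1.0549 nats
H(B) = 0.7356 nats
H(C) = 1.0986 nats

The uniform distribution (where all probabilities equal 1/3) achieves the maximum entropy of log_e(3) = 1.0986 nats.

Distribution C has the highest entropy.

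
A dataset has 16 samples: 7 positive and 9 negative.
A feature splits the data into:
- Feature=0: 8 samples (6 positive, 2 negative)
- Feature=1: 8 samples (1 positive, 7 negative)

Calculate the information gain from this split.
0.3113 bits

Information Gain = H(Y) - H(Y|Feature)

Before split:
P(positive) = 7/16 = 0.4375
H(Y) = 0.9887 bits

After split:
Feature=0: H = 0.8113 bits (weight = 8/16)
Feature=1: H = 0.5436 bits (weight = 8/16)
H(Y|Feature) = (8/16)×0.8113 + (8/16)×0.5436 = 0.6774 bits

Information Gain = 0.9887 - 0.6774 = 0.3113 bits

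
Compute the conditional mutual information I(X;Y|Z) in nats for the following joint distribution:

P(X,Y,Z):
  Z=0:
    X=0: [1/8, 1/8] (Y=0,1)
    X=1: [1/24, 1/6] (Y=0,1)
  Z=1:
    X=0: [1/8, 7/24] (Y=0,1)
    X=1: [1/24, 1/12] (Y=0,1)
0.0231 nats

Conditional mutual information: I(X;Y|Z) = H(X|Z) + H(Y|Z) - H(X,Y|Z)

H(Z) = 0.6897
H(X,Z) = 1.2981 → H(X|Z) = 0.6084
H(Y,Z) = 1.3244 → H(Y|Z) = 0.6348
H(X,Y,Z) = 1.9097 → H(X,Y|Z) = 1.2200

I(X;Y|Z) = 0.6084 + 0.6348 - 1.2200 = 0.0231 nats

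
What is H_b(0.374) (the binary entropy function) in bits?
0.9537 bits

The binary entropy function is:
H(p) = -p log(p) - (1-p) log(1-p)

H(0.374) = -0.374 × log_2(0.374) - 0.626 × log_2(0.626)
H(0.374) = 0.9537 bits

Note: Binary entropy is maximized at p=0.5 (H=1 bit) and minimized at p=0 or p=1 (H=0).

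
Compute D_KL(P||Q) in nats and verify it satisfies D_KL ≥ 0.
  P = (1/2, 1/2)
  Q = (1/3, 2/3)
0.0589 nats

KL divergence satisfies the Gibbs inequality: D_KL(P||Q) ≥ 0 for all distributions P, Q.

D_KL(P||Q) = Σ p(x) log(p(x)/q(x))
Term by term:
  x=0: 1/2 × log_e[(1/2)/(1/3)] = 0.2027
  x=1: 1/2 × log_e[(1/2)/(2/3)] = -0.1438
D_KL(P||Q) = 0.0589 nats

D_KL(P||Q) = 0.0589 ≥ 0 ✓

This non-negativity is a fundamental property: relative entropy cannot be negative because it measures how different Q is from P.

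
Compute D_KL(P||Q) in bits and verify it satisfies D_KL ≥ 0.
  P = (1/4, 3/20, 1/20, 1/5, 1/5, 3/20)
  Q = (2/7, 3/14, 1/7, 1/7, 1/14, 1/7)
0.2037 bits

KL divergence satisfies the Gibbs inequality: D_KL(P||Q) ≥ 0 for all distributions P, Q.

D_KL(P||Q) = Σ p(x) log(p(x)/q(x))
Term by term:
  x=0: 1/4 × log_2[(1/4)/(2/7)] = -0.0482
  x=1: 3/20 × log_2[(3/20)/(3/14)] = -0.0772
  x=2: 1/20 × log_2[(1/20)/(1/7)] = -0.0757
  x=3: 1/5 × log_2[(1/5)/(1/7)] = 0.0971
  x=4: 1/5 × log_2[(1/5)/(1/14)] = 0.2971
  x=5: 3/20 × log_2[(3/20)/(1/7)] = 0.0106
D_KL(P||Q) = 0.2037 bits

D_KL(P||Q) = 0.2037 ≥ 0 ✓

This non-negativity is a fundamental property: relative entropy cannot be negative because it measures how different Q is from P.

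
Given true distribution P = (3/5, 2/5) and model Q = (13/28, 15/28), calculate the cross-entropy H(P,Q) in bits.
1.0243 bits

Cross-entropy: H(P,Q) = -Σ p(x) log q(x)

Alternatively: H(P,Q) = H(P) + D_KL(P||Q)
H(P) = 0.9710 bits
D_KL(P||Q) = 0.0534 bits

H(P,Q) = 0.9710 + 0.0534 = 1.0243 bits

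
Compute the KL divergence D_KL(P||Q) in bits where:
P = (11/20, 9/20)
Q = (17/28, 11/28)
0.0097 bits

KL divergence: D_KL(P||Q) = Σ p(x) log(p(x)/q(x))

Computing term by term:
  x=0: 11/20 × log_2[(11/20)/(17/28)] = 11/20 × -0.1426 = -0.0784
  x=1: 9/20 × log_2[(9/20)/(11/28)] = 9/20 × 0.1959 = 0.0882

D_KL(P||Q) = 0.0097 bits

Note: KL divergence is always non-negative and equals 0 iff P = Q.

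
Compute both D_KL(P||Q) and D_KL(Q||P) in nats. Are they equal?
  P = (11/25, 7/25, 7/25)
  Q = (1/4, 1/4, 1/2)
D_KL(P||Q) = 0.1181, D_KL(Q||P) = 0.1202

KL divergence is not symmetric: D_KL(P||Q) ≠ D_KL(Q||P) in general.

D_KL(P||Q) = 0.1181 nats
D_KL(Q||P) = 0.1202 nats

No, they are not equal!

This asymmetry is why KL divergence is not a true distance metric.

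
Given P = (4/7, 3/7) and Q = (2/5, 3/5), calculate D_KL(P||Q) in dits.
0.0259 dits

KL divergence: D_KL(P||Q) = Σ p(x) log(p(x)/q(x))

Computing term by term:
  x=0: 4/7 × log_10[(4/7)/(2/5)] = 4/7 × 0.1549 = 0.0885
  x=1: 3/7 × log_10[(3/7)/(3/5)] = 3/7 × -0.1461 = -0.0626

D_KL(P||Q) = 0.0259 dits

Note: KL divergence is always non-negative and equals 0 iff P = Q.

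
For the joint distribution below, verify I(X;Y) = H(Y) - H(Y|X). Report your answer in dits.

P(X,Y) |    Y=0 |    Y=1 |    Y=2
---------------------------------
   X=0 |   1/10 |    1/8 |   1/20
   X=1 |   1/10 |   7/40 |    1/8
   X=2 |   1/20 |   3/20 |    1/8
I(X;Y) = 0.0106 dits

Mutual information has multiple equivalent forms:
- I(X;Y) = H(X) - H(X|Y)
- I(X;Y) = H(Y) - H(Y|X)
- I(X;Y) = H(X) + H(Y) - H(X,Y)

Computing all quantities:
H(X) = 0.4720, H(Y) = 0.4634, H(X,Y) = 0.9248
H(X|Y) = 0.4614, H(Y|X) = 0.4528

Verification:
H(X) - H(X|Y) = 0.4720 - 0.4614 = 0.0106
H(Y) - H(Y|X) = 0.4634 - 0.4528 = 0.0106
H(X) + H(Y) - H(X,Y) = 0.4720 + 0.4634 - 0.9248 = 0.0106

All forms give I(X;Y) = 0.0106 dits. ✓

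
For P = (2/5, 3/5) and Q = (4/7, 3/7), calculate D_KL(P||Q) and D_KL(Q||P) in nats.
D_KL(P||Q) = 0.0592, D_KL(Q||P) = 0.0596

KL divergence is not symmetric: D_KL(P||Q) ≠ D_KL(Q||P) in general.

D_KL(P||Q) = 0.0592 nats
D_KL(Q||P) = 0.0596 nats

No, they are not equal!

This asymmetry is why KL divergence is not a true distance metric.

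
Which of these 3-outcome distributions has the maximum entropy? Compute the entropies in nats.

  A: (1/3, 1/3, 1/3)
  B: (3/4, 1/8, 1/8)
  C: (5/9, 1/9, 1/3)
A

For a discrete distribution over n outcomes, entropy is maximized by the uniform distribution.

Computing entropies:
H(A) = 1.0986 nats
H(B) = 0.7356 nats
H(C) = 0.9369 nats

The uniform distribution (where all probabilities equal 1/3) achieves the maximum entropy of log_e(3) = 1.0986 nats.

Distribution A has the highest entropy.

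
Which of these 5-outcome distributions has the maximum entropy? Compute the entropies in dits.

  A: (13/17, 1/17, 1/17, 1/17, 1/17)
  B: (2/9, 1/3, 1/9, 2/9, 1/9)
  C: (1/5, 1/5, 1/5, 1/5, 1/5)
C

For a discrete distribution over n outcomes, entropy is maximized by the uniform distribution.

Computing entropies:
H(A) = 0.3786 dits
H(B) = 0.6614 dits
H(C) = 0.6990 dits

The uniform distribution (where all probabilities equal 1/5) achieves the maximum entropy of log_10(5) = 0.6990 dits.

Distribution C has the highest entropy.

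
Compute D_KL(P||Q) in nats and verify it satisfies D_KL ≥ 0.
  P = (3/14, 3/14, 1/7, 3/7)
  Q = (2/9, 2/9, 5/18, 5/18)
0.0753 nats

KL divergence satisfies the Gibbs inequality: D_KL(P||Q) ≥ 0 for all distributions P, Q.

D_KL(P||Q) = Σ p(x) log(p(x)/q(x))
Term by term:
  x=0: 3/14 × log_e[(3/14)/(2/9)] = -0.0078
  x=1: 3/14 × log_e[(3/14)/(2/9)] = -0.0078
  x=2: 1/7 × log_e[(1/7)/(5/18)] = -0.0950
  x=3: 3/7 × log_e[(3/7)/(5/18)] = 0.1858
D_KL(P||Q) = 0.0753 nats

D_KL(P||Q) = 0.0753 ≥ 0 ✓

This non-negativity is a fundamental property: relative entropy cannot be negative because it measures how different Q is from P.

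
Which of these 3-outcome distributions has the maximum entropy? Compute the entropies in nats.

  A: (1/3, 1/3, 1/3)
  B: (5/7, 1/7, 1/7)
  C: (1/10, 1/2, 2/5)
A

For a discrete distribution over n outcomes, entropy is maximized by the uniform distribution.

Computing entropies:
H(A) = 1.0986 nats
H(B) = 0.7963 nats
H(C) = 0.9433 nats

The uniform distribution (where all probabilities equal 1/3) achieves the maximum entropy of log_e(3) = 1.0986 nats.

Distribution A has the highest entropy.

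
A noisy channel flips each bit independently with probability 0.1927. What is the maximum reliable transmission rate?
0.2929 bits

For a binary symmetric channel (BSC) with error probability p:
Capacity C = 1 - H(p) bits per symbol

where H(p) = -p log₂(p) - (1-p) log₂(1-p) is the binary entropy function.

H(0.1927) = 0.7071 bits
C = 1 - 0.7071 = 0.2929 bits per symbol

This means we can reliably transmit up to 0.2929 bits of information per channel use.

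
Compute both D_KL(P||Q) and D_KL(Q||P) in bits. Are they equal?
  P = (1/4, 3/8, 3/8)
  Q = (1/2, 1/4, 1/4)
D_KL(P||Q) = 0.1887, D_KL(Q||P) = 0.2075

KL divergence is not symmetric: D_KL(P||Q) ≠ D_KL(Q||P) in general.

D_KL(P||Q) = 0.1887 bits
D_KL(Q||P) = 0.2075 bits

No, they are not equal!

This asymmetry is why KL divergence is not a true distance metric.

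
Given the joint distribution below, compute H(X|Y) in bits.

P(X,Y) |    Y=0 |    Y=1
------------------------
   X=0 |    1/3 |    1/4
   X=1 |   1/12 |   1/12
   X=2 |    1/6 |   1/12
1.3755 bits

Using the chain rule: H(X|Y) = H(X,Y) - H(Y)

First, compute H(X,Y) = 2.3554 bits

Marginal P(Y) = (7/12, 5/12)
H(Y) = 0.9799 bits

H(X|Y) = H(X,Y) - H(Y) = 2.3554 - 0.9799 = 1.3755 bits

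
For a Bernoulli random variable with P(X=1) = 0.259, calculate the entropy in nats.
0.5720 nats

The binary entropy function is:
H(p) = -p log(p) - (1-p) log(1-p)

H(0.259) = -0.259 × log_e(0.259) - 0.741 × log_e(0.741)
H(0.259) = 0.5720 nats

Note: Binary entropy is maximized at p=0.5 (H=1 bit) and minimized at p=0 or p=1 (H=0).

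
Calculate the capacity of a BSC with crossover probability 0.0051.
0.9538 bits

For a binary symmetric channel (BSC) with error probability p:
Capacity C = 1 - H(p) bits per symbol

where H(p) = -p log₂(p) - (1-p) log₂(1-p) is the binary entropy function.

H(0.0051) = 0.0462 bits
C = 1 - 0.0462 = 0.9538 bits per symbol

This means we can reliably transmit up to 0.9538 bits of information per channel use.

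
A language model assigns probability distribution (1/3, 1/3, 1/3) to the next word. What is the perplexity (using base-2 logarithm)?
3.0000

Perplexity is 2^H (or exp(H) for natural log).

First, H = -Σ p log p = 1.5850 bits
Perplexity = 2^1.5850 = 3.0000

Interpretation: The model's uncertainty is equivalent to choosing uniformly among 3.0 options.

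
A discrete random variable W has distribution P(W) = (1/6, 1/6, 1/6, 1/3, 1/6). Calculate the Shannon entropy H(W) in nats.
1.5607 nats

Shannon entropy is H(X) = -Σ p(x) log p(x).

For P = (1/6, 1/6, 1/6, 1/3, 1/6):
H = -1/6 × log_e(1/6) -1/6 × log_e(1/6) -1/6 × log_e(1/6) -1/3 × log_e(1/3) -1/6 × log_e(1/6)
H = 1.5607 nats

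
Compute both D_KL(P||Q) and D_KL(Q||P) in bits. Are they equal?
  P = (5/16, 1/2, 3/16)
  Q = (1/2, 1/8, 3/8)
D_KL(P||Q) = 0.6006, D_KL(Q||P) = 0.4640

KL divergence is not symmetric: D_KL(P||Q) ≠ D_KL(Q||P) in general.

D_KL(P||Q) = 0.6006 bits
D_KL(Q||P) = 0.4640 bits

No, they are not equal!

This asymmetry is why KL divergence is not a true distance metric.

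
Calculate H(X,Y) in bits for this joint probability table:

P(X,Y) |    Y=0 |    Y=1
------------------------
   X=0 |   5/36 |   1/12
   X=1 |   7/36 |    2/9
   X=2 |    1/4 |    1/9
2.4881 bits

Joint entropy is H(X,Y) = -Σ_{x,y} p(x,y) log p(x,y).

Summing over all non-zero entries:
H(X,Y) = -[5/36·log_2(5/36) + 1/12·log_2(1/12) + 7/36·log_2(7/36) + 2/9·log_2(2/9) + 1/4·log_2(1/4) + 1/9·log_2(1/9)]
H(X,Y) = 2.4881 bits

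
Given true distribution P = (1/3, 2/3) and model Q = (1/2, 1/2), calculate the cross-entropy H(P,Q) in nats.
0.6931 nats

Cross-entropy: H(P,Q) = -Σ p(x) log q(x)

Alternatively: H(P,Q) = H(P) + D_KL(P||Q)
H(P) = 0.6365 nats
D_KL(P||Q) = 0.0566 nats

H(P,Q) = 0.6365 + 0.0566 = 0.6931 nats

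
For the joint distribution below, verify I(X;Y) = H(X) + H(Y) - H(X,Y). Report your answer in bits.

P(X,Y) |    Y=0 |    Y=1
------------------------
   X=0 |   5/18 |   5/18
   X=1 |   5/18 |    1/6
I(X;Y) = 0.0113 bits

Mutual information has multiple equivalent forms:
- I(X;Y) = H(X) - H(X|Y)
- I(X;Y) = H(Y) - H(Y|X)
- I(X;Y) = H(X) + H(Y) - H(X,Y)

Computing all quantities:
H(X) = 0.9911, H(Y) = 0.9911, H(X,Y) = 1.9708
H(X|Y) = 0.9797, H(Y|X) = 0.9797

Verification:
H(X) - H(X|Y) = 0.9911 - 0.9797 = 0.0113
H(Y) - H(Y|X) = 0.9911 - 0.9797 = 0.0113
H(X) + H(Y) - H(X,Y) = 0.9911 + 0.9911 - 1.9708 = 0.0113

All forms give I(X;Y) = 0.0113 bits. ✓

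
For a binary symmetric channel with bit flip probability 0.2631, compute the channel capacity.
0.1686 bits

For a binary symmetric channel (BSC) with error probability p:
Capacity C = 1 - H(p) bits per symbol

where H(p) = -p log₂(p) - (1-p) log₂(1-p) is the binary entropy function.

H(0.2631) = 0.8314 bits
C = 1 - 0.8314 = 0.1686 bits per symbol

This means we can reliably transmit up to 0.1686 bits of information per channel use.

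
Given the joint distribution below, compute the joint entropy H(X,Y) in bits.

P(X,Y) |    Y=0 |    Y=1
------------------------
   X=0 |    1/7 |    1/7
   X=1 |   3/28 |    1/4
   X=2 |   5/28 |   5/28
2.5350 bits

Joint entropy is H(X,Y) = -Σ_{x,y} p(x,y) log p(x,y).

Summing over all non-zero entries:
H(X,Y) = -[1/7·log_2(1/7) + 1/7·log_2(1/7) + 3/28·log_2(3/28) + 1/4·log_2(1/4) + 5/28·log_2(5/28) + 5/28·log_2(5/28)]
H(X,Y) = 2.5350 bits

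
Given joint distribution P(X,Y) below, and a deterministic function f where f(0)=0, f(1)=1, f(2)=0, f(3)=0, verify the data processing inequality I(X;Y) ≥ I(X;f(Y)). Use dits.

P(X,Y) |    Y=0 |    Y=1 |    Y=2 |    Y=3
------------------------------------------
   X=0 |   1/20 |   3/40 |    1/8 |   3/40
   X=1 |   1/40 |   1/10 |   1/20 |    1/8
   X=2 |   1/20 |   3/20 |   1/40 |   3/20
I(X;Y) = 0.0292, I(X;f(Y)) = 0.0051, inequality holds: 0.0292 ≥ 0.0051

Data Processing Inequality: For any Markov chain X → Y → Z, we have I(X;Y) ≥ I(X;Z).

Here Z = f(Y) is a deterministic function of Y, forming X → Y → Z.

Original I(X;Y) = 0.0292 dits

After applying f:
P(X,Z) where Z=f(Y):
- P(X,Z=0) = P(X,Y=0) + P(X,Y=2) + P(X,Y=3)
- P(X,Z=1) = P(X,Y=1)

I(X;Z) = I(X;f(Y)) = 0.0051 dits

Verification: 0.0292 ≥ 0.0051 ✓

Information cannot be created by processing; the function f can only lose information about X.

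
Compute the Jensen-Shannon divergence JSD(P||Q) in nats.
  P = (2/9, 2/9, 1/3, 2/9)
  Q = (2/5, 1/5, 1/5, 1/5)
0.0219 nats

Jensen-Shannon divergence is:
JSD(P||Q) = 0.5 × D_KL(P||M) + 0.5 × D_KL(Q||M)
where M = 0.5 × (P + Q) is the mixture distribution.

M = 0.5 × (2/9, 2/9, 1/3, 2/9) + 0.5 × (2/5, 1/5, 1/5, 1/5) = (0.311111, 0.211111, 4/15, 0.211111)

D_KL(P||M) = 0.0224 nats
D_KL(Q||M) = 0.0214 nats

JSD(P||Q) = 0.5 × 0.0224 + 0.5 × 0.0214 = 0.0219 nats

Unlike KL divergence, JSD is symmetric and bounded: 0 ≤ JSD ≤ log(2).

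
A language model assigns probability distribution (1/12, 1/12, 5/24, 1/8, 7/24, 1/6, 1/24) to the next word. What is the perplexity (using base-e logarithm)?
5.9972

Perplexity is e^H (or exp(H) for natural log).

First, H = -Σ p log p = 1.7913 nats
Perplexity = e^1.7913 = 5.9972

Interpretation: The model's uncertainty is equivalent to choosing uniformly among 6.0 options.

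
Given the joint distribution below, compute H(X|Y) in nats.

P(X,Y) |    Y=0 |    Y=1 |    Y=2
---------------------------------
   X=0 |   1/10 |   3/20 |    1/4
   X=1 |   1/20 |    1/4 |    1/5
0.6692 nats

Using the chain rule: H(X|Y) = H(X,Y) - H(Y)

First, compute H(X,Y) = 1.6796 nats

Marginal P(Y) = (3/20, 2/5, 9/20)
H(Y) = 1.0104 nats

H(X|Y) = H(X,Y) - H(Y) = 1.6796 - 1.0104 = 0.6692 nats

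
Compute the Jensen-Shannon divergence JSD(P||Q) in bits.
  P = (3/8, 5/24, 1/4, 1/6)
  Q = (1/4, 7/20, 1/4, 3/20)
0.0225 bits

Jensen-Shannon divergence is:
JSD(P||Q) = 0.5 × D_KL(P||M) + 0.5 × D_KL(Q||M)
where M = 0.5 × (P + Q) is the mixture distribution.

M = 0.5 × (3/8, 5/24, 1/4, 1/6) + 0.5 × (1/4, 7/20, 1/4, 3/20) = (5/16, 0.279167, 1/4, 0.158333)

D_KL(P||M) = 0.0230 bits
D_KL(Q||M) = 0.0220 bits

JSD(P||Q) = 0.5 × 0.0230 + 0.5 × 0.0220 = 0.0225 bits

Unlike KL divergence, JSD is symmetric and bounded: 0 ≤ JSD ≤ log(2).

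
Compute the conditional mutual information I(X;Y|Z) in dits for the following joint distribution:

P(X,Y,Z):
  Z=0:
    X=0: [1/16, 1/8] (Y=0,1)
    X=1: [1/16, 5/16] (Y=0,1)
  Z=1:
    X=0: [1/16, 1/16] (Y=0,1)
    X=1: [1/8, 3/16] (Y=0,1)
0.0050 dits

Conditional mutual information: I(X;Y|Z) = H(X|Z) + H(Y|Z) - H(X,Y|Z)

H(Z) = 0.2976
H(X,Z) = 0.5668 → H(X|Z) = 0.2692
H(Y,Z) = 0.5568 → H(Y|Z) = 0.2592
H(X,Y,Z) = 0.8210 → H(X,Y|Z) = 0.5233

I(X;Y|Z) = 0.2692 + 0.2592 - 0.5233 = 0.0050 dits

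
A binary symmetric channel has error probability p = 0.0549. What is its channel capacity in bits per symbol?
0.6931 bits

For a binary symmetric channel (BSC) with error probability p:
Capacity C = 1 - H(p) bits per symbol

where H(p) = -p log₂(p) - (1-p) log₂(1-p) is the binary entropy function.

H(0.0549) = 0.3069 bits
C = 1 - 0.3069 = 0.6931 bits per symbol

This means we can reliably transmit up to 0.6931 bits of information per channel use.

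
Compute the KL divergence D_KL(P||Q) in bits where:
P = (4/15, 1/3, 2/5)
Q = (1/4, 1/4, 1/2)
0.0344 bits

KL divergence: D_KL(P||Q) = Σ p(x) log(p(x)/q(x))

Computing term by term:
  x=0: 4/15 × log_2[(4/15)/(1/4)] = 4/15 × 0.0931 = 0.0248
  x=1: 1/3 × log_2[(1/3)/(1/4)] = 1/3 × 0.4150 = 0.1383
  x=2: 2/5 × log_2[(2/5)/(1/2)] = 2/5 × -0.3219 = -0.1288

D_KL(P||Q) = 0.0344 bits

Note: KL divergence is always non-negative and equals 0 iff P = Q.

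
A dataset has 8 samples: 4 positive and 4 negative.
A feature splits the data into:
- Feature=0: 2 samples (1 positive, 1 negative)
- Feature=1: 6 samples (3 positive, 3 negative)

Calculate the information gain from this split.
0.0000 bits

Information Gain = H(Y) - H(Y|Feature)

Before split:
P(positive) = 4/8 = 0.5000
H(Y) = 1.0000 bits

After split:
Feature=0: H = 1.0000 bits (weight = 2/8)
Feature=1: H = 1.0000 bits (weight = 6/8)
H(Y|Feature) = (2/8)×1.0000 + (6/8)×1.0000 = 1.0000 bits

Information Gain = 1.0000 - 1.0000 = 0.0000 bits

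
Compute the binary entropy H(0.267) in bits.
0.8371 bits

The binary entropy function is:
H(p) = -p log(p) - (1-p) log(1-p)

H(0.267) = -0.267 × log_2(0.267) - 0.733 × log_2(0.733)
H(0.267) = 0.8371 bits

Note: Binary entropy is maximized at p=0.5 (H=1 bit) and minimized at p=0 or p=1 (H=0).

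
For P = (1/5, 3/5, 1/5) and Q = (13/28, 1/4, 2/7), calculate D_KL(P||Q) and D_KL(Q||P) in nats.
D_KL(P||Q) = 0.2855, D_KL(Q||P) = 0.2741

KL divergence is not symmetric: D_KL(P||Q) ≠ D_KL(Q||P) in general.

D_KL(P||Q) = 0.2855 nats
D_KL(Q||P) = 0.2741 nats

No, they are not equal!

This asymmetry is why KL divergence is not a true distance metric.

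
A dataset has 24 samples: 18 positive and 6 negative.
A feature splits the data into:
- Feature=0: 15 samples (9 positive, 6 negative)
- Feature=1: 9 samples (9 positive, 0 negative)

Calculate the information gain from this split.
0.2044 bits

Information Gain = H(Y) - H(Y|Feature)

Before split:
P(positive) = 18/24 = 0.7500
H(Y) = 0.8113 bits

After split:
Feature=0: H = 0.9710 bits (weight = 15/24)
Feature=1: H = 0.0000 bits (weight = 9/24)
H(Y|Feature) = (15/24)×0.9710 + (9/24)×0.0000 = 0.6068 bits

Information Gain = 0.8113 - 0.6068 = 0.2044 bits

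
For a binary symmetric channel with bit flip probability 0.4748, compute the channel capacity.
0.0018 bits

For a binary symmetric channel (BSC) with error probability p:
Capacity C = 1 - H(p) bits per symbol

where H(p) = -p log₂(p) - (1-p) log₂(1-p) is the binary entropy function.

H(0.4748) = 0.9982 bits
C = 1 - 0.9982 = 0.0018 bits per symbol

This means we can reliably transmit up to 0.0018 bits of information per channel use.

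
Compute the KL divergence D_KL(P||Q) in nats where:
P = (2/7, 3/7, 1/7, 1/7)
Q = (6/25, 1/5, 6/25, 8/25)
0.1871 nats

KL divergence: D_KL(P||Q) = Σ p(x) log(p(x)/q(x))

Computing term by term:
  x=0: 2/7 × log_e[(2/7)/(6/25)] = 2/7 × 0.1744 = 0.0498
  x=1: 3/7 × log_e[(3/7)/(1/5)] = 3/7 × 0.7621 = 0.3266
  x=2: 1/7 × log_e[(1/7)/(6/25)] = 1/7 × -0.5188 = -0.0741
  x=3: 1/7 × log_e[(1/7)/(8/25)] = 1/7 × -0.8065 = -0.1152

D_KL(P||Q) = 0.1871 nats

Note: KL divergence is always non-negative and equals 0 iff P = Q.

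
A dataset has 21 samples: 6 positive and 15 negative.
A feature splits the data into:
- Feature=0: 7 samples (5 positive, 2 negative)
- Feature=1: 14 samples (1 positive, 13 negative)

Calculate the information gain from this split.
0.3279 bits

Information Gain = H(Y) - H(Y|Feature)

Before split:
P(positive) = 6/21 = 0.2857
H(Y) = 0.8631 bits

After split:
Feature=0: H = 0.8631 bits (weight = 7/21)
Feature=1: H = 0.3712 bits (weight = 14/21)
H(Y|Feature) = (7/21)×0.8631 + (14/21)×0.3712 = 0.5352 bits

Information Gain = 0.8631 - 0.5352 = 0.3279 bits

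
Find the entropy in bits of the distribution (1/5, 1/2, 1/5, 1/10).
1.7610 bits

Shannon entropy is H(X) = -Σ p(x) log p(x).

For P = (1/5, 1/2, 1/5, 1/10):
H = -1/5 × log_2(1/5) -1/2 × log_2(1/2) -1/5 × log_2(1/5) -1/10 × log_2(1/10)
H = 1.7610 bits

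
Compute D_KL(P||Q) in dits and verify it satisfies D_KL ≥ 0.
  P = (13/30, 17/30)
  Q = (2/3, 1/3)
0.0495 dits

KL divergence satisfies the Gibbs inequality: D_KL(P||Q) ≥ 0 for all distributions P, Q.

D_KL(P||Q) = Σ p(x) log(p(x)/q(x))
Term by term:
  x=0: 13/30 × log_10[(13/30)/(2/3)] = -0.0811
  x=1: 17/30 × log_10[(17/30)/(1/3)] = 0.1306
D_KL(P||Q) = 0.0495 dits

D_KL(P||Q) = 0.0495 ≥ 0 ✓

This non-negativity is a fundamental property: relative entropy cannot be negative because it measures how different Q is from P.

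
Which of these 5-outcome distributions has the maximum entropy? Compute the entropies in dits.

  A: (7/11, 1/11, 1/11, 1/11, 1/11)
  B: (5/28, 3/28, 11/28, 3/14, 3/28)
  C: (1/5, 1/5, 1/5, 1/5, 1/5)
C

For a discrete distribution over n outcomes, entropy is maximized by the uniform distribution.

Computing entropies:
H(A) = 0.5036 dits
H(B) = 0.6442 dits
H(C) = 0.6990 dits

The uniform distribution (where all probabilities equal 1/5) achieves the maximum entropy of log_10(5) = 0.6990 dits.

Distribution C has the highest entropy.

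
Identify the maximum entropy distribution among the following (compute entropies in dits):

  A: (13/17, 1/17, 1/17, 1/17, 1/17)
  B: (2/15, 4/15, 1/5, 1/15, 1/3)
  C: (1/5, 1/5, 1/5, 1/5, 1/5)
C

For a discrete distribution over n outcomes, entropy is maximized by the uniform distribution.

Computing entropies:
H(A) = 0.3786 dits
H(B) = 0.6470 dits
H(C) = 0.6990 dits

The uniform distribution (where all probabilities equal 1/5) achieves the maximum entropy of log_10(5) = 0.6990 dits.

Distribution C has the highest entropy.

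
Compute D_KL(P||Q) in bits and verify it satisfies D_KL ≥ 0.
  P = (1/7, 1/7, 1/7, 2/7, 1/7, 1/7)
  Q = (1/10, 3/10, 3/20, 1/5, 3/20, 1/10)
0.1210 bits

KL divergence satisfies the Gibbs inequality: D_KL(P||Q) ≥ 0 for all distributions P, Q.

D_KL(P||Q) = Σ p(x) log(p(x)/q(x))
Term by term:
  x=0: 1/7 × log_2[(1/7)/(1/10)] = 0.0735
  x=1: 1/7 × log_2[(1/7)/(3/10)] = -0.1529
  x=2: 1/7 × log_2[(1/7)/(3/20)] = -0.0101
  x=3: 2/7 × log_2[(2/7)/(1/5)] = 0.1470
  x=4: 1/7 × log_2[(1/7)/(3/20)] = -0.0101
  x=5: 1/7 × log_2[(1/7)/(1/10)] = 0.0735
D_KL(P||Q) = 0.1210 bits

D_KL(P||Q) = 0.1210 ≥ 0 ✓

This non-negativity is a fundamental property: relative entropy cannot be negative because it measures how different Q is from P.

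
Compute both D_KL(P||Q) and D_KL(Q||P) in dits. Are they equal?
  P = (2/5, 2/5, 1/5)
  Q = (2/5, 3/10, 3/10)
D_KL(P||Q) = 0.0148, D_KL(Q||P) = 0.0153

KL divergence is not symmetric: D_KL(P||Q) ≠ D_KL(Q||P) in general.

D_KL(P||Q) = 0.0148 dits
D_KL(Q||P) = 0.0153 dits

No, they are not equal!

This asymmetry is why KL divergence is not a true distance metric.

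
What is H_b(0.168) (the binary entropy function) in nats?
0.4527 nats

The binary entropy function is:
H(p) = -p log(p) - (1-p) log(1-p)

H(0.168) = -0.168 × log_e(0.168) - 0.832 × log_e(0.832)
H(0.168) = 0.4527 nats

Note: Binary entropy is maximized at p=0.5 (H=1 bit) and minimized at p=0 or p=1 (H=0).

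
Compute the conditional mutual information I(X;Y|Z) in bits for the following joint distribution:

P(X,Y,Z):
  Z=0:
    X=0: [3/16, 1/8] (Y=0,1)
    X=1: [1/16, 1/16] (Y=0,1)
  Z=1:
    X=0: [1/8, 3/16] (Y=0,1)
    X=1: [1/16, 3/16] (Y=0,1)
0.0129 bits

Conditional mutual information: I(X;Y|Z) = H(X|Z) + H(Y|Z) - H(X,Y|Z)

H(Z) = 0.9887
H(X,Z) = 1.9238 → H(X|Z) = 0.9351
H(Y,Z) = 1.9363 → H(Y|Z) = 0.9476
H(X,Y,Z) = 2.8585 → H(X,Y|Z) = 1.8698

I(X;Y|Z) = 0.9351 + 0.9476 - 1.8698 = 0.0129 bits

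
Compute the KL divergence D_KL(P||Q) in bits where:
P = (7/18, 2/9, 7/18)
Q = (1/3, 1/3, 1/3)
0.0430 bits

KL divergence: D_KL(P||Q) = Σ p(x) log(p(x)/q(x))

Computing term by term:
  x=0: 7/18 × log_2[(7/18)/(1/3)] = 7/18 × 0.2224 = 0.0865
  x=1: 2/9 × log_2[(2/9)/(1/3)] = 2/9 × -0.5850 = -0.1300
  x=2: 7/18 × log_2[(7/18)/(1/3)] = 7/18 × 0.2224 = 0.0865

D_KL(P||Q) = 0.0430 bits

Note: KL divergence is always non-negative and equals 0 iff P = Q.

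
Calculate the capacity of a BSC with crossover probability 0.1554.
0.3768 bits

For a binary symmetric channel (BSC) with error probability p:
Capacity C = 1 - H(p) bits per symbol

where H(p) = -p log₂(p) - (1-p) log₂(1-p) is the binary entropy function.

H(0.1554) = 0.6232 bits
C = 1 - 0.6232 = 0.3768 bits per symbol

This means we can reliably transmit up to 0.3768 bits of information per channel use.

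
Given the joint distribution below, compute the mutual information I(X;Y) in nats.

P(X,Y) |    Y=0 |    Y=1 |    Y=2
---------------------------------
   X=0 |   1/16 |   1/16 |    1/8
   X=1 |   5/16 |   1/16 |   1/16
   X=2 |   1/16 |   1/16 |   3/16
0.1381 nats

Mutual information: I(X;Y) = H(X) + H(Y) - H(X,Y)

Marginals:
P(X) = (1/4, 7/16, 5/16), H(X) = 1.0717 nats
P(Y) = (7/16, 3/16, 3/8), H(Y) = 1.0434 nats

Joint entropy: H(X,Y) = 1.9770 nats

I(X;Y) = 1.0717 + 1.0434 - 1.9770 = 0.1381 nats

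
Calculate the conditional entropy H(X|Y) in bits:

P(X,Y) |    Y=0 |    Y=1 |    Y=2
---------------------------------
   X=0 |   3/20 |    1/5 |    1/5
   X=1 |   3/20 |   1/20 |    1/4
0.9265 bits

Using the chain rule: H(X|Y) = H(X,Y) - H(Y)

First, compute H(X,Y) = 2.4660 bits

Marginal P(Y) = (3/10, 1/4, 9/20)
H(Y) = 1.5395 bits

H(X|Y) = H(X,Y) - H(Y) = 2.4660 - 1.5395 = 0.9265 bits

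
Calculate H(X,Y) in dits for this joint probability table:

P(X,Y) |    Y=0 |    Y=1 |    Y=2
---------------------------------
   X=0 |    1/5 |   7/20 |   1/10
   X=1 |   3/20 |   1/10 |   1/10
0.7230 dits

Joint entropy is H(X,Y) = -Σ_{x,y} p(x,y) log p(x,y).

Summing over all non-zero entries:
H(X,Y) = -[1/5·log_10(1/5) + 7/20·log_10(7/20) + 1/10·log_10(1/10) + 3/20·log_10(3/20) + 1/10·log_10(1/10) + 1/10·log_10(1/10)]
H(X,Y) = 0.7230 dits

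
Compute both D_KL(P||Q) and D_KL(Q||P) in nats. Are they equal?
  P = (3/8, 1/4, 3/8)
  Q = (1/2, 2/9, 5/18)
D_KL(P||Q) = 0.0341, D_KL(Q||P) = 0.0343

KL divergence is not symmetric: D_KL(P||Q) ≠ D_KL(Q||P) in general.

D_KL(P||Q) = 0.0341 nats
D_KL(Q||P) = 0.0343 nats

No, they are not equal!

This asymmetry is why KL divergence is not a true distance metric.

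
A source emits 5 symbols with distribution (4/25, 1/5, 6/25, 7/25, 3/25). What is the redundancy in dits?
0.0178 dits

Redundancy measures how far a source is from maximum entropy:
R = H_max - H(X)

Maximum entropy for 5 symbols: H_max = log_10(5) = 0.6990 dits
Actual entropy: H(X) = 0.6812 dits
Redundancy: R = 0.6990 - 0.6812 = 0.0178 dits

This redundancy represents potential for compression: the source could be compressed by 0.0178 dits per symbol.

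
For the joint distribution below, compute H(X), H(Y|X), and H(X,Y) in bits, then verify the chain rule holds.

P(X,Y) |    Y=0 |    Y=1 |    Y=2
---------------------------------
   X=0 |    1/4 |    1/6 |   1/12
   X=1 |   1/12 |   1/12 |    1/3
H(X,Y) = 2.3554, H(X) = 1.0000, H(Y|X) = 1.3554 (all in bits)

Chain rule: H(X,Y) = H(X) + H(Y|X)

Left side — joint entropy directly:
H(X,Y) = -Σ p(x,y) log p(x,y) = 2.3554 bits

Right side — compute H(Y|X) from the conditional distributions:
P(X) = (1/2, 1/2), so H(X) = 1.0000 bits
H(Y|X) = Σ_x P(X=x) · H(Y|X=x):
  P(Y|X=0) = (1/2, 1/3, 1/6), H(Y|X=0) = 1.4591, weight P(X=0) = 1/2
  P(Y|X=1) = (1/6, 1/6, 2/3), H(Y|X=1) = 1.2516, weight P(X=1) = 1/2
H(Y|X) = 1.3554 bits

H(X) + H(Y|X) = 1.0000 + 1.3554 = 2.3554 bits

Both sides equal 2.3554 bits. ✓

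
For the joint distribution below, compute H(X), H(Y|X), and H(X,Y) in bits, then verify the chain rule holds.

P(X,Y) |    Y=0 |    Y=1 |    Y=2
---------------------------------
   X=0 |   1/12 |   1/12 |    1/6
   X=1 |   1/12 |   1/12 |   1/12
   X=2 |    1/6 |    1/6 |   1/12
H(X,Y) = 3.0850, H(X) = 1.5546, H(Y|X) = 1.5304 (all in bits)

Chain rule: H(X,Y) = H(X) + H(Y|X)

Left side — joint entropy directly:
H(X,Y) = -Σ p(x,y) log p(x,y) = 3.0850 bits

Right side — compute H(Y|X) from the conditional distributions:
P(X) = (1/3, 1/4, 5/12), so H(X) = 1.5546 bits
H(Y|X) = Σ_x P(X=x) · H(Y|X=x):
  P(Y|X=0) = (1/4, 1/4, 1/2), H(Y|X=0) = 1.5000, weight P(X=0) = 1/3
  P(Y|X=1) = (1/3, 1/3, 1/3), H(Y|X=1) = 1.5850, weight P(X=1) = 1/4
  P(Y|X=2) = (2/5, 2/5, 1/5), H(Y|X=2) = 1.5219, weight P(X=2) = 5/12
H(Y|X) = 1.5304 bits

H(X) + H(Y|X) = 1.5546 + 1.5304 = 3.0850 bits

Both sides equal 3.0850 bits. ✓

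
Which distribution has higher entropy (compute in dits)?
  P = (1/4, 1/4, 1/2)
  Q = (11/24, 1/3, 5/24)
Q

Computing entropies in dits:
H(P) = 0.4515
H(Q) = 0.4563

Distribution Q has higher entropy.

Intuition: The distribution closer to uniform (more spread out) has higher entropy.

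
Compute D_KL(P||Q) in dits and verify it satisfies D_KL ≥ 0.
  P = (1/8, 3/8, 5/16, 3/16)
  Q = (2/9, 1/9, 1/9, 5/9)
0.2188 dits

KL divergence satisfies the Gibbs inequality: D_KL(P||Q) ≥ 0 for all distributions P, Q.

D_KL(P||Q) = Σ p(x) log(p(x)/q(x))
Term by term:
  x=0: 1/8 × log_10[(1/8)/(2/9)] = -0.0312
  x=1: 3/8 × log_10[(3/8)/(1/9)] = 0.1981
  x=2: 5/16 × log_10[(5/16)/(1/9)] = 0.1403
  x=3: 3/16 × log_10[(3/16)/(5/9)] = -0.0884
D_KL(P||Q) = 0.2188 dits

D_KL(P||Q) = 0.2188 ≥ 0 ✓

This non-negativity is a fundamental property: relative entropy cannot be negative because it measures how different Q is from P.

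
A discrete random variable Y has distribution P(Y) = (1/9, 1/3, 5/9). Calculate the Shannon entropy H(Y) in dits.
0.4069 dits

Shannon entropy is H(X) = -Σ p(x) log p(x).

For P = (1/9, 1/3, 5/9):
H = -1/9 × log_10(1/9) -1/3 × log_10(1/3) -5/9 × log_10(5/9)
H = 0.4069 dits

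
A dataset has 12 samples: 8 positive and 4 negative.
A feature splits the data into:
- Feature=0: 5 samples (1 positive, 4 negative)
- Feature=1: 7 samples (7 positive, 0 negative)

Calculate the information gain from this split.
0.6175 bits

Information Gain = H(Y) - H(Y|Feature)

Before split:
P(positive) = 8/12 = 0.6667
H(Y) = 0.9183 bits

After split:
Feature=0: H = 0.7219 bits (weight = 5/12)
Feature=1: H = 0.0000 bits (weight = 7/12)
H(Y|Feature) = (5/12)×0.7219 + (7/12)×0.0000 = 0.3008 bits

Information Gain = 0.9183 - 0.3008 = 0.6175 bits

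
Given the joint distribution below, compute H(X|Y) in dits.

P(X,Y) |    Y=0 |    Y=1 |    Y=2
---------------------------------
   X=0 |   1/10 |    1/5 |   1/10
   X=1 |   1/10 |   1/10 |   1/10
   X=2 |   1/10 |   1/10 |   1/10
0.4669 dits

Using the chain rule: H(X|Y) = H(X,Y) - H(Y)

First, compute H(X,Y) = 0.9398 dits

Marginal P(Y) = (3/10, 2/5, 3/10)
H(Y) = 0.4729 dits

H(X|Y) = H(X,Y) - H(Y) = 0.9398 - 0.4729 = 0.4669 dits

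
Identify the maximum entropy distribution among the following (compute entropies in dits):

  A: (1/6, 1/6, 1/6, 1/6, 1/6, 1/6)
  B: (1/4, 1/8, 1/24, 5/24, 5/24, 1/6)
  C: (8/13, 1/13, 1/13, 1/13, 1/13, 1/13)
A

For a discrete distribution over n outcomes, entropy is maximized by the uniform distribution.

Computing entropies:
H(A) = 0.7782 dits
H(B) = 0.7345 dits
H(C) = 0.5582 dits

The uniform distribution (where all probabilities equal 1/6) achieves the maximum entropy of log_10(6) = 0.7782 dits.

Distribution A has the highest entropy.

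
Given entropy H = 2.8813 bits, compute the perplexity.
7.3681

Perplexity is 2^H (or exp(H) for natural log).

H = 2.8813 bits
Perplexity = 2^2.8813 = 7.3681

Interpretation: The model's uncertainty is equivalent to choosing uniformly among 7.4 options.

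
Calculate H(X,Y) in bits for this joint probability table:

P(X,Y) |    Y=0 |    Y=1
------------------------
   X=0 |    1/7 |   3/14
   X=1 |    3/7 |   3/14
1.8774 bits

Joint entropy is H(X,Y) = -Σ_{x,y} p(x,y) log p(x,y).

Summing over all non-zero entries:
H(X,Y) = -[1/7·log_2(1/7) + 3/14·log_2(3/14) + 3/7·log_2(3/7) + 3/14·log_2(3/14)]
H(X,Y) = 1.8774 bits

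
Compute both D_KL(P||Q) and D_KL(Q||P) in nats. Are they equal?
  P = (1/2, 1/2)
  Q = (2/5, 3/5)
D_KL(P||Q) = 0.0204, D_KL(Q||P) = 0.0201

KL divergence is not symmetric: D_KL(P||Q) ≠ D_KL(Q||P) in general.

D_KL(P||Q) = 0.0204 nats
D_KL(Q||P) = 0.0201 nats

No, they are not equal!

This asymmetry is why KL divergence is not a true distance metric.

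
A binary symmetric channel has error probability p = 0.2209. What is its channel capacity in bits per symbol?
0.2382 bits

For a binary symmetric channel (BSC) with error probability p:
Capacity C = 1 - H(p) bits per symbol

where H(p) = -p log₂(p) - (1-p) log₂(1-p) is the binary entropy function.

H(0.2209) = 0.7618 bits
C = 1 - 0.7618 = 0.2382 bits per symbol

This means we can reliably transmit up to 0.2382 bits of information per channel use.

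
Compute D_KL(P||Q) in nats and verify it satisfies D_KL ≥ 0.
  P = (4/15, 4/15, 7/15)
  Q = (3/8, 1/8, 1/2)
0.0789 nats

KL divergence satisfies the Gibbs inequality: D_KL(P||Q) ≥ 0 for all distributions P, Q.

D_KL(P||Q) = Σ p(x) log(p(x)/q(x))
Term by term:
  x=0: 4/15 × log_e[(4/15)/(3/8)] = -0.0909
  x=1: 4/15 × log_e[(4/15)/(1/8)] = 0.2020
  x=2: 7/15 × log_e[(7/15)/(1/2)] = -0.0322
D_KL(P||Q) = 0.0789 nats

D_KL(P||Q) = 0.0789 ≥ 0 ✓

This non-negativity is a fundamental property: relative entropy cannot be negative because it measures how different Q is from P.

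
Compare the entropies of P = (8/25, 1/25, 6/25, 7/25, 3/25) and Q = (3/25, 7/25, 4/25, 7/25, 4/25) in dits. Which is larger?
Q

Computing entropies in dits:
H(P) = 0.6283
H(Q) = 0.6748

Distribution Q has higher entropy.

Intuition: The distribution closer to uniform (more spread out) has higher entropy.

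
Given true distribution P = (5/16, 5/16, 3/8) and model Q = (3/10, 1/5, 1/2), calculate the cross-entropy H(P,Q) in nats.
1.1391 nats

Cross-entropy: H(P,Q) = -Σ p(x) log q(x)

Alternatively: H(P,Q) = H(P) + D_KL(P||Q)
H(P) = 1.0948 nats
D_KL(P||Q) = 0.0443 nats

H(P,Q) = 1.0948 + 0.0443 = 1.1391 nats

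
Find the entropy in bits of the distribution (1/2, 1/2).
1.0000 bits

Shannon entropy is H(X) = -Σ p(x) log p(x).

For P = (1/2, 1/2):
H = -1/2 × log_2(1/2) -1/2 × log_2(1/2)
H = 1.0000 bits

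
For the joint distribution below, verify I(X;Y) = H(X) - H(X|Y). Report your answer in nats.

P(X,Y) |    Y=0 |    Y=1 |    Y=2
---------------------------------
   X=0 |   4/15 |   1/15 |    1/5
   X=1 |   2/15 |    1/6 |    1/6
I(X;Y) = 0.0441 nats

Mutual information has multiple equivalent forms:
- I(X;Y) = H(X) - H(X|Y)
- I(X;Y) = H(Y) - H(Y|X)
- I(X;Y) = H(X) + H(Y) - H(X,Y)

Computing all quantities:
H(X) = 0.6909, H(Y) = 1.0740, H(X,Y) = 1.7208
H(X|Y) = 0.6468, H(Y|X) = 1.0299

Verification:
H(X) - H(X|Y) = 0.6909 - 0.6468 = 0.0441
H(Y) - H(Y|X) = 1.0740 - 1.0299 = 0.0441
H(X) + H(Y) - H(X,Y) = 0.6909 + 1.0740 - 1.7208 = 0.0441

All forms give I(X;Y) = 0.0441 nats. ✓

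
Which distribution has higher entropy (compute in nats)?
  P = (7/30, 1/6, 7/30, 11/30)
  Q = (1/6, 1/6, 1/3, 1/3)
P

Computing entropies in nats:
H(P) = 1.3456
H(Q) = 1.3297

Distribution P has higher entropy.

Intuition: The distribution closer to uniform (more spread out) has higher entropy.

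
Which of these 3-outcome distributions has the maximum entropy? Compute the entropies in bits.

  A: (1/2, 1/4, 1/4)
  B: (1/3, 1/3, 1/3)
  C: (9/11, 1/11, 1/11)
B

For a discrete distribution over n outcomes, entropy is maximized by the uniform distribution.

Computing entropies:
H(A) = 1.5000 bits
H(B) = 1.5850 bits
H(C) = 0.8659 bits

The uniform distribution (where all probabilities equal 1/3) achieves the maximum entropy of log_2(3) = 1.5850 bits.

Distribution B has the highest entropy.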